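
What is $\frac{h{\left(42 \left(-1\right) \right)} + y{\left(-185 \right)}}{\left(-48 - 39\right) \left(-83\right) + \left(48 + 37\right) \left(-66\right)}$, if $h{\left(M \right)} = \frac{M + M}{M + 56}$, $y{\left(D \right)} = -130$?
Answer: $- \frac{136}{1611} \approx -0.08442$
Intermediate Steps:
$h{\left(M \right)} = \frac{2 M}{56 + M}$
$\frac{h{\left(42 \left(-1\right) \right)} + y{\left(-185 \right)}}{\left(-48 - 39\right) \left(-83\right) + \left(48 + 37\right) \left(-66\right)} = \frac{\frac{2 \cdot 42 \left(-1\right)}{56 + 42 \left(-1\right)} - 130}{\left(-48 - 39\right) \left(-83\right) + \left(48 + 37\right) \left(-66\right)} = \frac{2 \left(-42\right) \frac{1}{56 - 42} - 130}{\left(-87\right) \left(-83\right) + 85 \left(-66\right)} = \frac{2 \left(-42\right) \frac{1}{14} - 130}{7221 - 5610} = \frac{2 \left(-42\right) \frac{1}{14} - 130}{1611} = \left(-6 - 130\right) \frac{1}{1611} = \left(-136\right) \frac{1}{1611} = - \frac{136}{1611}$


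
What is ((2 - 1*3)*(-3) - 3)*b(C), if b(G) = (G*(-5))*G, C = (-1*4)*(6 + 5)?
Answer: 0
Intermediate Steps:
C = -44 (C = -4*11 = -44)
b(G) = -5*G² (b(G) = (-5*G)*G = -5*G²)
((2 - 1*3)*(-3) - 3)*b(C) = ((2 - 1*3)*(-3) - 3)*(-5*(-44)²) = ((2 - 3)*(-3) - 3)*(-5*1936) = (-1*(-3) - 3)*(-9680) = (3 - 3)*(-9680) = 0*(-9680) = 0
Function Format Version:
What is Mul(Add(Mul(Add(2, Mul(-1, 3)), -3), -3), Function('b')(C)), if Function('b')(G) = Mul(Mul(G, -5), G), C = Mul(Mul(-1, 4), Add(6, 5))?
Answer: 0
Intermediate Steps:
C = -44 (C = Mul(-4, 11) = -44)
Function('b')(G) = Mul(-5, Pow(G, 2)) (Function('b')(G) = Mul(Mul(-5, G), G) = Mul(-5, Pow(G, 2)))
Mul(Add(Mul(Add(2, Mul(-1, 3)), -3), -3), Function('b')(C)) = Mul(Add(Mul(Add(2, Mul(-1, 3)), -3), -3), Mul(-5, Pow(-44, 2))) = Mul(Add(Mul(Add(2, -3), -3), -3), Mul(-5, 1936)) = Mul(Add(Mul(-1, -3), -3), -9680) = Mul(Add(3, -3), -9680) = Mul(0, -9680) = 0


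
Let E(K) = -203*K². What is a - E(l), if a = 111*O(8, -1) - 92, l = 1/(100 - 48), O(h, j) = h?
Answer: 2152587/2704 ≈ 796.08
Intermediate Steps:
l = 1/52 ≈ 0.019231
a = 796 (a = 111*8 - 92 = 888 - 92 = 796)
a - E(l) = 796 - (-203)*(1/52)² = 796 - (-203)/2704 = 796 - 1*(-203/2704) = 796 + 203/2704 = 2152587/2704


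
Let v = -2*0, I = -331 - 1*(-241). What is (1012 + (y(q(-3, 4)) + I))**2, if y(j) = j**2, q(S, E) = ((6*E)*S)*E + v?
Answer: 7033505956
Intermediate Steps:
I = -90 (I = -331 + 241 = -90)
v = 0
q(S, E) = 6*S*E**2 (q(S, E) = ((6*E)*S)*E + 0 = (6*E*S)*E + 0 = 6*S*E**2 + 0 = 6*S*E**2)
(1012 + (y(q(-3, 4)) + I))**2 = (1012 + ((6*(-3)*4**2)**2 - 90))**2 = (1012 + ((6*(-3)*16)**2 - 90))**2 = (1012 + ((-288)**2 - 90))**2 = (1012 + (82944 - 90))**2 = (1012 + 82854)**2 = 83866**2 = 7033505956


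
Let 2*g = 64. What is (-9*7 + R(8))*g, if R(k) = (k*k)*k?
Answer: 14368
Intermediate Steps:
g = 32 (g = (1/2)*64 = 32)
R(k) = k**3 (R(k) = k**2*k = k**3)
(-9*7 + R(8))*g = (-9*7 + 8**3)*32 = (-63 + 512)*32 = 449*32 = 14368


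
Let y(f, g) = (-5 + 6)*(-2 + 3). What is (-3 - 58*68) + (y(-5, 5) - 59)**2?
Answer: -583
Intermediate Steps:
y(f, g) = 1 (y(f, g) = 1*1 = 1)
(-3 - 58*68) + (y(-5, 5) - 59)**2 = (-3 - 58*68) + (1 - 59)**2 = (-3 - 3944) + (-58)**2 = -3947 + 3364 = -583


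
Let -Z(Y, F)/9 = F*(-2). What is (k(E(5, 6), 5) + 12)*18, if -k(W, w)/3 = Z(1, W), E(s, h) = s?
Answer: -4644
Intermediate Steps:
Z(Y, F) = 18*F (Z(Y, F) = -9*F*(-2) = -(-18)*F = 18*F)
k(W, w) = -54*W
(k(E(5, 6), 5) + 12)*18 = (-54*5 + 12)*18 = (-270 + 12)*18 = -258*18 = -4644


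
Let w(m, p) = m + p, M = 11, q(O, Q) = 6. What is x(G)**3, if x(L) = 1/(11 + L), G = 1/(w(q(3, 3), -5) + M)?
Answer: 1728/2352637 ≈ 0.00073449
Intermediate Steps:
G = 1/12 (G = 1/((6 - 5) + 11) = 1/(1 + 11) = 1/12 ≈ 0.083333)
x(G)**3 = (1/(11 + 1/12))**3 = (1/(133/12))**3 = (12/133)**3 = 1728/2352637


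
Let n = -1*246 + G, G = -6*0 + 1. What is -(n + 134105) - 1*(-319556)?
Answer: 185696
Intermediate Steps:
G = 1 (G = 0 + 1 = 1)
n = -245 (n = -1*246 + 1 = -246 + 1 = -245)
-(n + 134105) - 1*(-319556) = -(-245 + 134105) - 1*(-319556) = -1*133860 + 319556 = -133860 + 319556 = 185696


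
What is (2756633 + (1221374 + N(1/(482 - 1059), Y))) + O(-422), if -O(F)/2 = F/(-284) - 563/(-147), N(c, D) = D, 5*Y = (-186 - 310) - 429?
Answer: 41516417251/10437 ≈ 3.9778e+6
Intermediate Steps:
Y = -185 (Y = ((-186 - 310) - 429)/5 = (-496 - 429)/5 = (⅕)*(-925) = -185)
O(F) = -1126/147 + F/142 (O(F) = -2*(F/(-284) - 563/(-147)) = -2*(F*(-1/284) - 563*(-1/147)) = -2*(-F/284 + 563/147) = -2*(563/147 - F/284) = -1126/147 + F/142)
(2756633 + (1221374 + N(1/(482 - 1059), Y))) + O(-422) = (2756633 + (1221374 - 185)) + (-1126/147 + (1/142)*(-422)) = (2756633 + 1221189) + (-1126/147 - 211/71) = 3977822 - 110963/10437 = 41516417251/10437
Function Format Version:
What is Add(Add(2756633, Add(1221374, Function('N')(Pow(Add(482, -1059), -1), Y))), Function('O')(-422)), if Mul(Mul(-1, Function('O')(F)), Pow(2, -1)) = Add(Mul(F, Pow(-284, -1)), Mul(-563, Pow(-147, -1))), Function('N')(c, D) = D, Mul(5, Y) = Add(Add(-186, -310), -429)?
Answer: Rational(41516417251, 10437) ≈ 3.9778e+6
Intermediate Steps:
Y = -185 (Y = Mul(Rational(1, 5), Add(Add(-186, -310), -429)) = Mul(Rational(1, 5), Add(-496, -429)) = Mul(Rational(1, 5), -925) = -185)
Function('O')(F) = Add(Rational(-1126, 147), Mul(Rational(1, 142), F)) (Function('O')(F) = Mul(-2, Add(Mul(F, Pow(-284, -1)), Mul(-563, Pow(-147, -1)))) = Mul(-2, Add(Mul(F, Rational(-1, 284)), Mul(-563, Rational(-1, 147)))) = Mul(-2, Add(Mul(Rational(-1, 284), F), Rational(563, 147))) = Mul(-2, Add(Rational(563, 147), Mul(Rational(-1, 284), F))) = Add(Rational(-1126, 147), Mul(Rational(1, 142), F)))
Add(Add(2756633, Add(1221374, Function('N')(Pow(Add(482, -1059), -1), Y))), Function('O')(-422)) = Add(Add(2756633, Add(1221374, -185)), Add(Rational(-1126, 147), Mul(Rational(1, 142), -422))) = Add(Add(2756633, 1221189), Add(Rational(-1126, 147), Rational(-211, 71))) = Add(3977822, Rational(-110963, 10437)) = Rational(41516417251, 10437)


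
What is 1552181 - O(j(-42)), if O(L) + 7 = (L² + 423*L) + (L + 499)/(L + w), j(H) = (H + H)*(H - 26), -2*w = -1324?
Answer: -213471206779/6374 ≈ -3.3491e+7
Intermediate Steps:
w = 662 (w = -½*(-1324) = 662)
j(H) = 2*H*(-26 + H) (j(H) = (2*H)*(-26 + H) = 2*H*(-26 + H))
O(L) = -7 + L² + 423*L + (499 + L)/(662 + L) (O(L) = -7 + ((L² + 423*L) + (L + 499)/(L + 662)) = -7 + ((L² + 423*L) + (499 + L)/(662 + L)) = -7 + (L² + 423*L + (499 + L)/(662 + L)) = -7 + L² + 423*L + (499 + L)/(662 + L))
1552181 - O(j(-42)) = 1552181 - (-4135 + (2*(-42)*(-26 - 42))³ + 1085*(2*(-42)*(-26 - 42))² + 280020*(2*(-42)*(-26 - 42)))/(662 + 2*(-42)*(-26 - 42)) = 1552181 - (-4135 + (2*(-42)*(-68))³ + 1085*(2*(-42)*(-68))² + 280020*(2*(-42)*(-68)))/(662 + 2*(-42)*(-68)) = 1552181 - (-4135 + 5712³ + 1085*5712² + 280020*5712)/(662 + 5712) = 1552181 - (-4135 + 186365104128 + 1085*32626944 + 1599474240)/6374 = 1552181 - (-4135 + 186365104128 + 35400234240 + 1599474240)/6374 = 1552181 - 223364808473/6374 = -213471206779/6374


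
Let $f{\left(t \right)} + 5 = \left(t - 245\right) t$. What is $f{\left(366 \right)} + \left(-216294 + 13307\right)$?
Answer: $-158706$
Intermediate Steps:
$f{\left(t \right)} = -5 + t \left(-245 + t\right)$ ($f{\left(t \right)} = -5 + \left(t - 245\right) t = -5 + \left(-245 + t\right) t = -5 + t \left(-245 + t\right)$)
$f{\left(366 \right)} + \left(-216294 + 13307\right) = \left(-5 + 366^{2} - 89670\right) + \left(-216294 + 13307\right) = \left(-5 + 133956 - 89670\right) - 202987 = 44281 - 202987 = -158706$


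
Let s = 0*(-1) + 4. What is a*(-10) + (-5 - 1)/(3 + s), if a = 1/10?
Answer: -13/7 ≈ -1.8571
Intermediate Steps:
s = 4 (s = 0 + 4 = 4)
a = 1/10 ≈ 0.10000
a*(-10) + (-5 - 1)/(3 + s) = (1/10)*(-10) + (-5 - 1)/(3 + 4) = -1 - 6/7 = -13/7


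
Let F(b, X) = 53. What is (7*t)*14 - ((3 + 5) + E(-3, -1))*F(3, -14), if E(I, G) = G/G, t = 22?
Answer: 1679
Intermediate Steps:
E(I, G) = 1
(7*t)*14 - ((3 + 5) + E(-3, -1))*F(3, -14) = (7*22)*14 - ((3 + 5) + 1)*53 = 154*14 - (8 + 1)*53 = 2156 - 9*53 = 2156 - 1*477 = 2156 - 477 = 1679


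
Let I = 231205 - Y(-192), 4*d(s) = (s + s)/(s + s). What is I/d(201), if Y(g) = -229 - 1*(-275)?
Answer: 924636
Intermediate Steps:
d(s) = ¼ (d(s) = ((s + s)/(s + s))/4 = ((2*s)/((2*s)))/4 = ((2*s)*(1/(2*s)))/4 = (¼)*1 = ¼)
Y(g) = 46 (Y(g) = -229 + 275 = 46)
I = 231159 (I = 231205 - 1*46 = 231205 - 46 = 231159)
I/d(201) = 231159/(¼) = 231159*4 = 924636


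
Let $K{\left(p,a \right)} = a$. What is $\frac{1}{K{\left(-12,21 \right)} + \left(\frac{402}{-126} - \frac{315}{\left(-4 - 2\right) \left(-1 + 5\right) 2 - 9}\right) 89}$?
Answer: $\frac{399}{91327} \approx 0.0043689$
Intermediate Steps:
$\frac{1}{K{\left(-12,21 \right)} + \left(\frac{402}{-126} - \frac{315}{\left(-4 - 2\right) \left(-1 + 5\right) 2 - 9}\right) 89} = \frac{1}{21 + \left(\frac{402}{-126} - \frac{315}{\left(-4 - 2\right) \left(-1 + 5\right) 2 - 9}\right) 89} = \frac{1}{21 + \left(402 \left(- \frac{1}{126}\right) - \frac{315}{\left(-6\right) 4 \cdot 2 - 9}\right) 89} = \frac{1}{21 + \left(- \frac{67}{21} - \frac{315}{\left(-24\right) 2 - 9}\right) 89} = \frac{1}{21 + \left(- \frac{67}{21} - \frac{315}{-48 - 9}\right) 89} = \frac{1}{21 + \left(- \frac{67}{21} - \frac{315}{-57}\right) 89} = \frac{1}{21 + \left(- \frac{67}{21} - - \frac{105}{19}\right) 89} = \frac{1}{21 + \left(- \frac{67}{21} + \frac{105}{19}\right) 89} = \frac{1}{21 + \frac{932}{399} \cdot 89} = \frac{1}{21 + \frac{82948}{399}} = \frac{1}{\frac{91327}{399}} = \frac{399}{91327}$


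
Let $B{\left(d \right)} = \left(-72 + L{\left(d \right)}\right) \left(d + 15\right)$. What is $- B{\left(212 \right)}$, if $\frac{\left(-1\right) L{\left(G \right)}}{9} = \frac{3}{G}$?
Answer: $\frac{3471057}{212} \approx 16373.0$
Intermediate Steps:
$L{\left(G \right)} = - \frac{27}{G}$ ($L{\left(G \right)} = - 9 \frac{3}{G} = - \frac{27}{G}$)
$B{\left(d \right)} = \left(-72 - \frac{27}{d}\right) \left(15 + d\right)$ ($B{\left(d \right)} = \left(-72 - \frac{27}{d}\right) \left(d + 15\right) = \left(-72 - \frac{27}{d}\right) \left(15 + d\right)$)
$- B{\left(212 \right)} = - (-1107 - \frac{405}{212} - 15264) = \left(-1\right) \left(- \frac{3471057}{212}\right) = \frac{3471057}{212}$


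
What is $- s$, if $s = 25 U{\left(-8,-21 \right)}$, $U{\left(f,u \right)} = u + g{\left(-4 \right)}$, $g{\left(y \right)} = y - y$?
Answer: $525$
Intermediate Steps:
$g{\left(y \right)} = 0$
$U{\left(f,u \right)} = u$ ($U{\left(f,u \right)} = u + 0 = u$)
$s = -525$ ($s = 25 \left(-21\right) = -525$)
$- s = \left(-1\right) \left(-525\right) = 525$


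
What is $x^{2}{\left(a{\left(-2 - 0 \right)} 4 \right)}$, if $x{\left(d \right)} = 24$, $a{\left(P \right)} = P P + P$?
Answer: $576$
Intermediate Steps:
$a{\left(P \right)} = P + P^{2}$ ($a{\left(P \right)} = P^{2} + P = P + P^{2}$)
$x^{2}{\left(a{\left(-2 - 0 \right)} 4 \right)} = 24^{2} = 576$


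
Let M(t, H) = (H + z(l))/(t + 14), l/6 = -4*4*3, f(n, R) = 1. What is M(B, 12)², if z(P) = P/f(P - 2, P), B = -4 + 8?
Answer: 2116/9 ≈ 235.11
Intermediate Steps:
B = 4
l = -288 (l = 6*(-4*4*3) = 6*(-16*3) = 6*(-48) = -288)
z(P) = P (z(P) = P/1 = P*1 = P)
M(t, H) = (-288 + H)/(14 + t) (M(t, H) = (H - 288)/(t + 14) = (-288 + H)/(14 + t))
M(B, 12)² = ((-288 + 12)/(14 + 4))² = (-276/18)² = ((1/18)*(-276))² = (-46/3)² = 2116/9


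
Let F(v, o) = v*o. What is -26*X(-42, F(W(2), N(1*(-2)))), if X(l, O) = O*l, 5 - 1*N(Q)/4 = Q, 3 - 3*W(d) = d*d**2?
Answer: -50960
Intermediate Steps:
W(d) = 1 - d**3/3 (W(d) = 1 - d*d**2/3 = 1 - d**3/3)
N(Q) = 20 - 4*Q
F(v, o) = o*v
-26*X(-42, F(W(2), N(1*(-2)))) = -26*(20 - 4*(-2))*(1 - 1/3*2**3)*(-42) = -26*(20 - 4*(-2))*(1 - 1/3*8)*(-42) = -26*(20 + 8)*(1 - 8/3)*(-42) = -26*28*(-5/3)*(-42) = -(-3640)*(-42)/3 = -26*1960 = -50960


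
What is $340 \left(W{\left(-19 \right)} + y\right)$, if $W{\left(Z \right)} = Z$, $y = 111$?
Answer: $31280$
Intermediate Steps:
$340 \left(W{\left(-19 \right)} + y\right) = 340 \left(-19 + 111\right) = 340 \cdot 92 = 31280$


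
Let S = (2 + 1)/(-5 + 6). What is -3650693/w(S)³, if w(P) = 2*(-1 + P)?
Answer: -3650693/64 ≈ -57042.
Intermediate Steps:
S = 3 (S = 3/1 = 3*1 = 3)
w(P) = -2 + 2*P
-3650693/w(S)³ = -3650693/(-2 + 2*3)³ = -3650693/(-2 + 6)³ = -3650693/(4³) = -3650693/64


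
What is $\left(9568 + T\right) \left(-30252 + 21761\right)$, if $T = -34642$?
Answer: $212903334$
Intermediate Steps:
$\left(9568 + T\right) \left(-30252 + 21761\right) = \left(9568 - 34642\right) \left(-30252 + 21761\right) = \left(-25074\right) \left(-8491\right) = 212903334$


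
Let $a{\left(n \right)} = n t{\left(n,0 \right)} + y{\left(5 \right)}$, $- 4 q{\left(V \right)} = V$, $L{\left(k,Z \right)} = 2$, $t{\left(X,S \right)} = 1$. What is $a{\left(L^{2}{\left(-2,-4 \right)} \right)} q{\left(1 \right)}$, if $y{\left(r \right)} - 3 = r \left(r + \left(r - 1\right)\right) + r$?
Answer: $- \frac{57}{4} \approx -14.25$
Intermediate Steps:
$q{\left(V \right)} = - \frac{V}{4}$
$y{\left(r \right)} = 3 + r + r \left(-1 + 2 r\right)$ ($y{\left(r \right)} = 3 + \left(r \left(r + \left(r - 1\right)\right) + r\right) = 3 + \left(r \left(r + \left(-1 + r\right)\right) + r\right) = 3 + \left(r \left(-1 + 2 r\right) + r\right) = 3 + \left(r + r \left(-1 + 2 r\right)\right) = 3 + r + r \left(-1 + 2 r\right)$)
$a{\left(n \right)} = 53 + n$ ($a{\left(n \right)} = n 1 + \left(3 + 2 \cdot 5^{2}\right) = n + \left(3 + 2 \cdot 25\right) = n + \left(3 + 50\right) = n + 53 = 53 + n$)
$a{\left(L^{2}{\left(-2,-4 \right)} \right)} q{\left(1 \right)} = \left(53 + 2^{2}\right) \left(\left(- \frac{1}{4}\right) 1\right) = \left(53 + 4\right) \left(- \frac{1}{4}\right) = 57 \left(- \frac{1}{4}\right) = - \frac{57}{4}$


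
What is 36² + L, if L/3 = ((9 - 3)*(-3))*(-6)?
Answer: 1620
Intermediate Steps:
L = 324 (L = 3*(((9 - 3)*(-3))*(-6)) = 3*((6*(-3))*(-6)) = 3*(-18*(-6)) = 3*108 = 324)
36² + L = 36² + 324 = 1296 + 324 = 1620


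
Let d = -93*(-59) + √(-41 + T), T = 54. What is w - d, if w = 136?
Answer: -5351 - √13 ≈ -5354.6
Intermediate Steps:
d = 5487 + √13 (d = -93*(-59) + √(-41 + 54) = 5487 + √13 ≈ 5490.6)
w - d = 136 - (5487 + √13) = 136 + (-5487 - √13) = -5351 - √13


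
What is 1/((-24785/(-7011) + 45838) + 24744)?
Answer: 7011/494875187 ≈ 1.4167e-5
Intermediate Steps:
1/((-24785/(-7011) + 45838) + 24744) = 1/((-24785*(-1/7011) + 45838) + 24744) = 1/((24785/7011 + 45838) + 24744) = 1/(321395003/7011 + 24744) = 1/(494875187/7011) = 7011/494875187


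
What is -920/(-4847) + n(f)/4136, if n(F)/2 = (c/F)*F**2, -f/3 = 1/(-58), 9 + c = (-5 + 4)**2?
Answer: 13779019/72671071 ≈ 0.18961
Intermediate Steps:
c = -8 (c = -9 + (-5 + 4)**2 = -9 + (-1)**2 = -9 + 1 = -8)
f = 3/58 (f = -3/(-58) = -3*(-1/58) = 3/58 ≈ 0.051724)
n(F) = -16*F (n(F) = 2*((-8/F)*F**2) = 2*(-8*F) = -16*F)
-920/(-4847) + n(f)/4136 = -920/(-4847) - 16*3/58/4136 = -920*(-1/4847) - 24/29*1/4136 = 920/4847 - 3/14993 = 13779019/72671071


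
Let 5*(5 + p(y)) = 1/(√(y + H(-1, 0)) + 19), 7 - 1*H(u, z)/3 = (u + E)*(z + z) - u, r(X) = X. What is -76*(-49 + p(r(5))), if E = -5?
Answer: 3467158/845 + 38*√23/845 ≈ 4103.4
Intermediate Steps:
H(u, z) = 21 + 3*u - 6*z*(-5 + u) (H(u, z) = 21 - 3*((u - 5)*(z + z) - u) = 21 - 3*((-5 + u)*(2*z) - u) = 21 - 3*(2*z*(-5 + u) - u) = 21 - 3*(-u + 2*z*(-5 + u)) = 21 + (3*u - 6*z*(-5 + u)) = 21 + 3*u - 6*z*(-5 + u))
p(y) = -5 + 1/(5*(19 + √(18 + y))) (p(y) = -5 + 1/(5*(√(y + (21 + 3*(-1) + 30*0 - 6*(-1)*0)) + 19)) = -5 + 1/(5*(√(y + (21 - 3 + 0 + 0)) + 19)) = -5 + 1/(5*(√(y + 18) + 19)) = -5 + 1/(5*(√(18 + y) + 19)) = -5 + 1/(5*(19 + √(18 + y))))
-76*(-49 + p(r(5))) = -76*(-49 + (-474 - 25*√(18 + 5))/(5*(19 + √(18 + 5)))) = -76*(-49 + (-474 - 25*√23)/(5*(19 + √23))) = 3724 - 76*(-474 - 25*√23)/(5*(19 + √23))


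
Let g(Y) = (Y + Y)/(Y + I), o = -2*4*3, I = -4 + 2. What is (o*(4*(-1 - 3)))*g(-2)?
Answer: 384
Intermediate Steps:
I = -2
o = -24 (o = -8*3 = -24)
g(Y) = 2*Y/(-2 + Y) (g(Y) = (Y + Y)/(Y - 2) = (2*Y)/(-2 + Y) = 2*Y/(-2 + Y))
(o*(4*(-1 - 3)))*g(-2) = (-96*(-1 - 3))*(2*(-2)/(-2 - 2)) = (-96*(-4))*(2*(-2)/(-4)) = (-24*(-16))*(2*(-2)*(-¼)) = 384*1 = 384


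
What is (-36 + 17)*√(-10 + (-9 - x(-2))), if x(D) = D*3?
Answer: -19*I*√13 ≈ -68.505*I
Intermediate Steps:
x(D) = 3*D
(-36 + 17)*√(-10 + (-9 - x(-2))) = (-36 + 17)*√(-10 + (-9 - 3*(-2))) = -19*√(-10 + (-9 - 1*(-6))) = -19*√(-10 + (-9 + 6)) = -19*√(-10 - 3) = -19*I*√13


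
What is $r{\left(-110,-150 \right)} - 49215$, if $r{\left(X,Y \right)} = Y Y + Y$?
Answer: $-26865$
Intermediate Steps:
$r{\left(X,Y \right)} = Y + Y^{2}$ ($r{\left(X,Y \right)} = Y^{2} + Y = Y + Y^{2}$)
$r{\left(-110,-150 \right)} - 49215 = - 150 \left(1 - 150\right) - 49215 = \left(-150\right) \left(-149\right) - 49215 = 22350 - 49215 = -26865$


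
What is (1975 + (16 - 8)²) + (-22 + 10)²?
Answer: 2183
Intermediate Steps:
(1975 + (16 - 8)²) + (-22 + 10)² = (1975 + 8²) + (-12)² = (1975 + 64) + 144 = 2039 + 144 = 2183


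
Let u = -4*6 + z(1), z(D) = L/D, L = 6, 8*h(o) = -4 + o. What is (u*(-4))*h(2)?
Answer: -18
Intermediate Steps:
h(o) = -½ + o/8 (h(o) = (-4 + o)/8 = -½ + o/8)
z(D) = 6/D
u = -18 (u = -4*6 + 6/1 = -24 + 6*1 = -24 + 6 = -18)
(u*(-4))*h(2) = (-18*(-4))*(-½ + (⅛)*2) = 72*(-½ + ¼) = 72*(-¼) = -18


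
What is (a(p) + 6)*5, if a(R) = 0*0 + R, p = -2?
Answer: 20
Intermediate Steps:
a(R) = R (a(R) = 0 + R = R)
(a(p) + 6)*5 = (-2 + 6)*5 = 4*5 = 20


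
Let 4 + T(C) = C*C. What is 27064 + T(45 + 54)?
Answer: 36861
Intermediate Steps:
T(C) = -4 + C**2 (T(C) = -4 + C*C = -4 + C**2)
27064 + T(45 + 54) = 27064 + (-4 + (45 + 54)**2) = 27064 + (-4 + 99**2) = 27064 + (-4 + 9801) = 27064 + 9797 = 36861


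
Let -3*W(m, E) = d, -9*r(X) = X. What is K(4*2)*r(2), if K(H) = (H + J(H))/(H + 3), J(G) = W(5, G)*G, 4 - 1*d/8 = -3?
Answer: 848/297 ≈ 2.8552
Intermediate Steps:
d = 56 (d = 32 - 8*(-3) = 32 + 24 = 56)
r(X) = -X/9
W(m, E) = -56/3 (W(m, E) = -1/3*56 = -56/3)
J(G) = -56*G/3
K(H) = -53*H/(3*(3 + H)) (K(H) = (H - 56*H/3)/(H + 3) = (-53*H/3)/(3 + H) = -53*H/(3*(3 + H)))
K(4*2)*r(2) = (-53*4*2/(9 + 3*(4*2)))*(-1/9*2) = -53*8/(9 + 3*8)*(-2/9) = -53*8/(9 + 24)*(-2/9) = -53*8/33*(-2/9) = -53*8*1/33*(-2/9) = -424/33*(-2/9) = 848/297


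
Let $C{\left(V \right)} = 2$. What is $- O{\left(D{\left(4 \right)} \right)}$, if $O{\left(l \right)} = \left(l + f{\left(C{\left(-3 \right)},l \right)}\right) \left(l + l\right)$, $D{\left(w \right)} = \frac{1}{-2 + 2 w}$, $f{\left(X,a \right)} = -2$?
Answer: $\frac{11}{18} \approx 0.61111$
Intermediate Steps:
$O{\left(l \right)} = 2 l \left(-2 + l\right)$ ($O{\left(l \right)} = \left(l - 2\right) \left(l + l\right) = \left(-2 + l\right) 2 l = 2 l \left(-2 + l\right)$)
$- O{\left(D{\left(4 \right)} \right)} = - 2 \frac{1}{2 \left(-1 + 4\right)} \left(-2 + \frac{1}{2 \left(-1 + 4\right)}\right) = - 2 \frac{1}{2 \cdot 3} \left(-2 + \frac{1}{2 \cdot 3}\right) = - 2 \cdot \frac{1}{2} \cdot \frac{1}{3} \left(-2 + \frac{1}{2} \cdot \frac{1}{3}\right) = - \frac{2 \left(-2 + \frac{1}{6}\right)}{6} = - \frac{2 \left(-11\right)}{6 \cdot 6} = \left(-1\right) \left(- \frac{11}{18}\right) = \frac{11}{18}$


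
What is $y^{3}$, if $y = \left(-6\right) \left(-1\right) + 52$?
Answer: $195112$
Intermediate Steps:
$y = 58$ ($y = 6 + 52 = 58$)
$y^{3} = 58^{3} = 195112$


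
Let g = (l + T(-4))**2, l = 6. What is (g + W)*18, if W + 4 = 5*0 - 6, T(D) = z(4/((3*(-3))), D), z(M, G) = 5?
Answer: 1998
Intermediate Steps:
T(D) = 5
W = -10 (W = -4 + (5*0 - 6) = -4 + (0 - 6) = -4 - 6 = -10)
g = 121 (g = (6 + 5)**2 = 11**2 = 121)
(g + W)*18 = (121 - 10)*18 = 111*18 = 1998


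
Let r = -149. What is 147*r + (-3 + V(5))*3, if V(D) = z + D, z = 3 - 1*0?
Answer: -21888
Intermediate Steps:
z = 3 (z = 3 + 0 = 3)
V(D) = 3 + D
147*r + (-3 + V(5))*3 = 147*(-149) + (-3 + (3 + 5))*3 = -21903 + (-3 + 8)*3 = -21903 + 5*3 = -21903 + 15 = -21888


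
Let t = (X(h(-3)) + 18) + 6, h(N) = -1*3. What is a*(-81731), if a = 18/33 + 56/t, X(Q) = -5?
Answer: -59663630/209 ≈ -2.8547e+5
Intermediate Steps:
h(N) = -3
t = 19 (t = (-5 + 18) + 6 = 13 + 6 = 19)
a = 730/209 (a = 18/33 + 56/19 = 18*(1/33) + 56*(1/19) = 6/11 + 56/19 = 730/209 ≈ 3.4928)
a*(-81731) = (730/209)*(-81731) = -59663630/209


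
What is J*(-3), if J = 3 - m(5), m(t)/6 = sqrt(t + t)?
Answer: -9 + 18*sqrt(10) ≈ 47.921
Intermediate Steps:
m(t) = 6*sqrt(2)*sqrt(t) (m(t) = 6*sqrt(t + t) = 6*sqrt(2*t) = 6*(sqrt(2)*sqrt(t)) = 6*sqrt(2)*sqrt(t))
J = 3 - 6*sqrt(10) (J = 3 - 6*sqrt(2)*sqrt(5) = 3 - 6*sqrt(10) ≈ -15.974)
J*(-3) = (3 - 6*sqrt(10))*(-3) = -9 + 18*sqrt(10)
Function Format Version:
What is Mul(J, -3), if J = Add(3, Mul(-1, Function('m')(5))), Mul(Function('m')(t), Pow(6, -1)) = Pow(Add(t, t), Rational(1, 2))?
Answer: Add(-9, Mul(18, Pow(10, Rational(1, 2)))) ≈ 47.921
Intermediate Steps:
Function('m')(t) = Mul(6, Pow(2, Rational(1, 2)), Pow(t, Rational(1, 2))) (Function('m')(t) = Mul(6, Pow(Add(t, t), Rational(1, 2))) = Mul(6, Pow(Mul(2, t), Rational(1, 2))) = Mul(6, Mul(Pow(2, Rational(1, 2)), Pow(t, Rational(1, 2)))) = Mul(6, Pow(2, Rational(1, 2)), Pow(t, Rational(1, 2))))
J = Add(3, Mul(-6, Pow(10, Rational(1, 2)))) (J = Add(3, Mul(-1, Mul(6, Pow(2, Rational(1, 2)), Pow(5, Rational(1, 2))))) = Add(3, Mul(-1, Mul(6, Pow(10, Rational(1, 2))))) = Add(3, Mul(-6, Pow(10, Rational(1, 2)))) ≈ -15.974)
Mul(J, -3) = Mul(Add(3, Mul(-6, Pow(10, Rational(1, 2)))), -3) = Add(-9, Mul(18, Pow(10, Rational(1, 2))))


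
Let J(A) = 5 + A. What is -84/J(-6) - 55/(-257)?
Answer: 21643/257 ≈ 84.214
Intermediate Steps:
-84/J(-6) - 55/(-257) = -84/(5 - 6) - 55/(-257) = -84/(-1) - 55*(-1/257) = -84*(-1) + 55/257 = 84 + 55/257 = 21643/257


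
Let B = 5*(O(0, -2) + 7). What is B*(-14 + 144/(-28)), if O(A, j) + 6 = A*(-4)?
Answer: -670/7 ≈ -95.714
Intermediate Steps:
O(A, j) = -6 - 4*A (O(A, j) = -6 + A*(-4) = -6 - 4*A)
B = 5 (B = 5*((-6 - 4*0) + 7) = 5*((-6 + 0) + 7) = 5*(-6 + 7) = 5*1 = 5)
B*(-14 + 144/(-28)) = 5*(-14 + 144/(-28)) = 5*(-14 + 144*(-1/28)) = 5*(-14 - 36/7) = 5*(-134/7) = -670/7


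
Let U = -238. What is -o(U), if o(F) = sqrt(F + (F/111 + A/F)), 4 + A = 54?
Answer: -I*sqrt(41936448351)/13209 ≈ -15.503*I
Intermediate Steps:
A = 50 (A = -4 + 54 = 50)
o(F) = sqrt(50/F + 112*F/111) (o(F) = sqrt(F + (F/111 + 50/F)) = sqrt(F + (50/F + F/111)) = sqrt(50/F + 112*F/111))
-o(U) = -sqrt(12432*(-238) + 616050/(-238))/111 = -sqrt(-2958816 + 616050*(-1/238))/111 = -sqrt(-2958816 - 308025/119)/111 = -sqrt(-352407129/119)/111 = -I*sqrt(41936448351)/119/111 = -I*sqrt(41936448351)/13209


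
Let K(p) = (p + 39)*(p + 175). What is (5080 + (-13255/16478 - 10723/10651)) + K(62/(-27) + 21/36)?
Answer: 1073763282389087/93050714736 ≈ 11540.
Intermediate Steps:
K(p) = (39 + p)*(175 + p)
(5080 + (-13255/16478 - 10723/10651)) + K(62/(-27) + 21/36) = (5080 + (-13255/16478 - 10723/10651)) + (6825 + (62/(-27) + 21/36)² + 214*(62/(-27) + 21/36)) = (5080 + (-13255*1/16478 - 10723*1/10651)) + (6825 + (62*(-1/27) + 21*(1/36))² + 214*(62*(-1/27) + 21*(1/36))) = (5080 + (-1205/1498 - 10723/10651)) + (6825 + (-62/27 + 7/12)² + 214*(-62/27 + 7/12)) = (5080 - 28897509/15955198) + (6825 + (-185/108)² + 214*(-185/108)) = 81023508331/15955198 + (6825 + 34225/11664 - 19795/54) = 81023508331/15955198 + 75365305/11664 = 1073763282389087/93050714736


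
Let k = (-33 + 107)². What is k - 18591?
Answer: -13115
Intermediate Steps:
k = 5476 (k = 74² = 5476)
k - 18591 = 5476 - 18591 = -13115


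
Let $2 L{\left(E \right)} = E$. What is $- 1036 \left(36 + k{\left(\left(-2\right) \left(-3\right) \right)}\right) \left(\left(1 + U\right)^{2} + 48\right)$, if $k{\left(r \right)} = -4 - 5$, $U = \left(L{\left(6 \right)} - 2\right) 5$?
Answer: $-2349648$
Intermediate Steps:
$L{\left(E \right)} = \frac{E}{2}$
$U = 5$ ($U = \left(\frac{1}{2} \cdot 6 - 2\right) 5 = \left(3 - 2\right) 5 = 1 \cdot 5 = 5$)
$k{\left(r \right)} = -9$
$- 1036 \left(36 + k{\left(\left(-2\right) \left(-3\right) \right)}\right) \left(\left(1 + U\right)^{2} + 48\right) = - 1036 \left(36 - 9\right) \left(\left(1 + 5\right)^{2} + 48\right) = - 1036 \cdot 27 \left(6^{2} + 48\right) = - 1036 \cdot 27 \left(36 + 48\right) = - 1036 \cdot 27 \cdot 84 = \left(-1036\right) 2268 = -2349648$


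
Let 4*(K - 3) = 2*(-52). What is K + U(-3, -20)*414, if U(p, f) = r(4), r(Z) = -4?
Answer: -1679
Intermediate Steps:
U(p, f) = -4
K = -23 (K = 3 + (2*(-52))/4 = 3 + (¼)*(-104) = 3 - 26 = -23)
K + U(-3, -20)*414 = -23 - 4*414 = -23 - 1656 = -1679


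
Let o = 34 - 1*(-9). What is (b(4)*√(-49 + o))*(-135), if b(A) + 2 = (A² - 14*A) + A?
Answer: 5130*I*√6 ≈ 12566.0*I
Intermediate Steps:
o = 43 (o = 34 + 9 = 43)
b(A) = -2 + A² - 13*A (b(A) = -2 + ((A² - 14*A) + A) = -2 + (A² - 13*A) = -2 + A² - 13*A)
(b(4)*√(-49 + o))*(-135) = ((-2 + 4² - 13*4)*√(-49 + 43))*(-135) = ((-2 + 16 - 52)*√(-6))*(-135) = -38*I*√6*(-135) = 5130*I*√6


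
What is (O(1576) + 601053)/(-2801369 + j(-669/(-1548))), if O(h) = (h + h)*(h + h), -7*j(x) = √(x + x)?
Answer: -373137019217710986/99210222321943139 + 73753099*√57534/99210222321943139 ≈ -3.7611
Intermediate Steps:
j(x) = -√2*√x/7 (j(x) = -√(x + x)/7 = -√2*√x/7)
O(h) = 4*h² (O(h) = (2*h)*(2*h) = 4*h²)
(O(1576) + 601053)/(-2801369 + j(-669/(-1548))) = (4*1576² + 601053)/(-2801369 - √2*√(-669/(-1548))/7) = (4*2483776 + 601053)/(-2801369 - √2*√(-669*(-1/1548))/7) = (9935104 + 601053)/(-2801369 - √2*√(223/516)/7) = 10536157/(-2801369 - √2*√28767/258/7) = 10536157/(-2801369 - √57534/1806)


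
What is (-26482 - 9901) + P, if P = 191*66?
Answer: -23777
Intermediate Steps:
P = 12606
(-26482 - 9901) + P = (-26482 - 9901) + 12606 = -36383 + 12606 = -23777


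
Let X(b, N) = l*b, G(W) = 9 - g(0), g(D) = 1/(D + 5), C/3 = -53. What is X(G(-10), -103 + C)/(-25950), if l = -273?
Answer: 2002/21625 ≈ 0.092578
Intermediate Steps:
C = -159 (C = 3*(-53) = -159)
g(D) = 1/(5 + D)
G(W) = 44/5 (G(W) = 9 - 1/(5 + 0) = 9 - 1/5 = 9 - 1*⅕ = 9 - ⅕ = 44/5)
X(b, N) = -273*b
X(G(-10), -103 + C)/(-25950) = -273*44/5/(-25950) = -12012/5*(-1/25950) = 2002/21625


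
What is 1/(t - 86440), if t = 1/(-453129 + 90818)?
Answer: -362311/31318162841 ≈ -1.1569e-5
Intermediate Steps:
t = -1/362311 (t = 1/(-362311) = -1/362311 ≈ -2.7601e-6)
1/(t - 86440) = 1/(-1/362311 - 86440) = 1/(-31318162841/362311) = -362311/31318162841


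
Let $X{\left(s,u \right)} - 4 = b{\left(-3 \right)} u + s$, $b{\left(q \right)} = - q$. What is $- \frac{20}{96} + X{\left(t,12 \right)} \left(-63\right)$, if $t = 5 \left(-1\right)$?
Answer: $- \frac{52925}{24} \approx -2205.2$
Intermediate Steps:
$t = -5$
$X{\left(s,u \right)} = 4 + s + 3 u$ ($X{\left(s,u \right)} = 4 + \left(\left(-1\right) \left(-3\right) u + s\right) = 4 + \left(3 u + s\right) = 4 + \left(s + 3 u\right) = 4 + s + 3 u$)
$- \frac{20}{96} + X{\left(t,12 \right)} \left(-63\right) = - \frac{20}{96} + \left(4 - 5 + 3 \cdot 12\right) \left(-63\right) = \left(-20\right) \frac{1}{96} + \left(4 - 5 + 36\right) \left(-63\right) = - \frac{5}{24} + 35 \left(-63\right) = - \frac{5}{24} - 2205 = - \frac{52925}{24}$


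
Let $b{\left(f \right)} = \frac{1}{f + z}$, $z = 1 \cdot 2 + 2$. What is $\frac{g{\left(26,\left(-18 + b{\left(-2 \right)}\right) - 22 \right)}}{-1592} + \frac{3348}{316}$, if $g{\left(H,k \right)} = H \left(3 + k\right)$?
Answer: $\frac{1407475}{125768} \approx 11.191$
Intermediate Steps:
$z = 4$ ($z = 2 + 2 = 4$)
$b{\left(f \right)} = \frac{1}{4 + f}$ ($b{\left(f \right)} = \frac{1}{f + 4} = \frac{1}{4 + f}$)
$\frac{g{\left(26,\left(-18 + b{\left(-2 \right)}\right) - 22 \right)}}{-1592} + \frac{3348}{316} = \frac{26 \left(3 - \left(40 - \frac{1}{4 - 2}\right)\right)}{-1592} + \frac{3348}{316} = 26 \left(3 - \left(40 - \frac{1}{2}\right)\right) \left(- \frac{1}{1592}\right) + 3348 \cdot \frac{1}{316} = 26 \left(3 + \left(\left(-18 + \frac{1}{2}\right) - 22\right)\right) \left(- \frac{1}{1592}\right) + \frac{837}{79} = 26 \left(3 - \frac{79}{2}\right) \left(- \frac{1}{1592}\right) + \frac{837}{79} = 26 \left(- \frac{73}{2}\right) \left(- \frac{1}{1592}\right) + \frac{837}{79} = \left(-949\right) \left(- \frac{1}{1592}\right) + \frac{837}{79} = \frac{949}{1592} + \frac{837}{79} = \frac{1407475}{125768}$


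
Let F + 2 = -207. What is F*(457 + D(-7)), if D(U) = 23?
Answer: -100320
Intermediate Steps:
F = -209 (F = -2 - 207 = -209)
F*(457 + D(-7)) = -209*(457 + 23) = -209*480 = -100320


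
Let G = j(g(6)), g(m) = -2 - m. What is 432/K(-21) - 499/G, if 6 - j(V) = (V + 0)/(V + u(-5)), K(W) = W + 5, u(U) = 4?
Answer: -607/4 ≈ -151.75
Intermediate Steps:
K(W) = 5 + W
j(V) = 6 - V/(4 + V) (j(V) = 6 - (V + 0)/(V + 4) = 6 - V/(4 + V))
G = 4 (G = (24 + 5*(-2 - 1*6))/(4 + (-2 - 1*6)) = (24 + 5*(-2 - 6))/(4 + (-2 - 6)) = (24 + 5*(-8))/(4 - 8) = (24 - 40)/(-4) = -1/4*(-16) = 4)
432/K(-21) - 499/G = 432/(5 - 21) - 499/4 = 432/(-16) - 499*1/4 = 432*(-1/16) - 499/4 = -27 - 499/4 = -607/4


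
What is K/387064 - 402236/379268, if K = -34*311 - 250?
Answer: -4993633498/4587530911 ≈ -1.0885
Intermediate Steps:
K = -10824 (K = -10574 - 250 = -10824)
K/387064 - 402236/379268 = -10824/387064 - 402236/379268 = -10824*1/387064 - 402236*1/379268 = -1353/48383 - 100559/94817 = -4993633498/4587530911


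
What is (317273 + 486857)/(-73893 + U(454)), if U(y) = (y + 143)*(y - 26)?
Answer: 804130/181623 ≈ 4.4275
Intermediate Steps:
U(y) = (-26 + y)*(143 + y) (U(y) = (143 + y)*(-26 + y) = (-26 + y)*(143 + y))
(317273 + 486857)/(-73893 + U(454)) = (317273 + 486857)/(-73893 + (-3718 + 454² + 117*454)) = 804130/(-73893 + (-3718 + 206116 + 53118)) = 804130/(-73893 + 255516) = 804130/181623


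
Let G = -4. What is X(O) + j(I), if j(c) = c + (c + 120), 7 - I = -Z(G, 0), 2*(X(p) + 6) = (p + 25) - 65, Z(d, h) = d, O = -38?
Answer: 81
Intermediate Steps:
X(p) = -26 + p/2 (X(p) = -6 + ((p + 25) - 65)/2 = -6 + ((25 + p) - 65)/2 = -6 + (-40 + p)/2 = -6 + (-20 + p/2) = -26 + p/2)
I = 3 (I = 7 - (-1)*(-4) = 7 - 1*4 = 7 - 4 = 3)
j(c) = 120 + 2*c (j(c) = c + (120 + c) = 120 + 2*c)
X(O) + j(I) = (-26 + (½)*(-38)) + (120 + 2*3) = (-26 - 19) + (120 + 6) = -45 + 126 = 81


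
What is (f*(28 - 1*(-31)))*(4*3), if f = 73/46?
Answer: 25842/23 ≈ 1123.6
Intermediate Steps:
f = 73/46 (f = 73*(1/46) = 73/46 ≈ 1.5870)
(f*(28 - 1*(-31)))*(4*3) = (73*(28 - 1*(-31))/46)*(4*3) = (73*(28 + 31)/46)*12 = ((73/46)*59)*12 = (4307/46)*12 = 25842/23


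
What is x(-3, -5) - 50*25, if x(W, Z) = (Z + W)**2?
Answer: -1186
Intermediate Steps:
x(W, Z) = (W + Z)**2
x(-3, -5) - 50*25 = (-3 - 5)**2 - 50*25 = (-8)**2 - 1250 = 64 - 1250 = -1186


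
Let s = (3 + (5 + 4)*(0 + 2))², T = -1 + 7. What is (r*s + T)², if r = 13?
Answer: 32936121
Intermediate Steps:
T = 6
s = 441 (s = (3 + 9*2)² = (3 + 18)² = 21² = 441)
(r*s + T)² = (13*441 + 6)² = (5733 + 6)² = 5739² = 32936121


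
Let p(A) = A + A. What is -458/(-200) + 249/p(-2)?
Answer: -1499/25 ≈ -59.960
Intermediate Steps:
p(A) = 2*A
-458/(-200) + 249/p(-2) = -458/(-200) + 249/((2*(-2))) = -458*(-1/200) + 249/(-4) = 229/100 + 249*(-¼) = 229/100 - 249/4 = -1499/25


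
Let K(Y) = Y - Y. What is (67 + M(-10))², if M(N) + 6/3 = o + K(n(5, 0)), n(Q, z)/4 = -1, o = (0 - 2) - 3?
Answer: 3600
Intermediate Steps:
o = -5 (o = -2 - 3 = -5)
n(Q, z) = -4 (n(Q, z) = 4*(-1) = -4)
K(Y) = 0
M(N) = -7 (M(N) = -2 + (-5 + 0) = -2 - 5 = -7)
(67 + M(-10))² = (67 - 7)² = 60² = 3600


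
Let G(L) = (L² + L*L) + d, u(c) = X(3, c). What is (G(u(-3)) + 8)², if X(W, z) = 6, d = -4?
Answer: 5776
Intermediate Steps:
u(c) = 6
G(L) = -4 + 2*L² (G(L) = (L² + L*L) - 4 = (L² + L²) - 4 = 2*L² - 4 = -4 + 2*L²)
(G(u(-3)) + 8)² = ((-4 + 2*6²) + 8)² = ((-4 + 2*36) + 8)² = ((-4 + 72) + 8)² = (68 + 8)² = 76² = 5776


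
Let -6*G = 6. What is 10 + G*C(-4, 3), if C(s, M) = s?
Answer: 14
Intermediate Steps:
G = -1 (G = -⅙*6 = -1)
10 + G*C(-4, 3) = 10 - 1*(-4) = 10 + 4 = 14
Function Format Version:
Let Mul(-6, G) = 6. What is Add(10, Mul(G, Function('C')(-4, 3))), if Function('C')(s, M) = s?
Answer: 14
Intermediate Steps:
G = -1 (G = Mul(Rational(-1, 6), 6) = -1)
Add(10, Mul(G, Function('C')(-4, 3))) = Add(10, Mul(-1, -4)) = Add(10, 4) = 14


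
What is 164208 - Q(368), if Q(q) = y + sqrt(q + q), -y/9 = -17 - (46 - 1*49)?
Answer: 164082 - 4*sqrt(46) ≈ 1.6406e+5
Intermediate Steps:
y = 126 (y = -9*(-17 - (46 - 1*49)) = -9*(-17 - (46 - 49)) = -9*(-17 - 1*(-3)) = -9*(-17 + 3) = -9*(-14) = 126)
Q(q) = 126 + sqrt(2)*sqrt(q) (Q(q) = 126 + sqrt(q + q) = 126 + sqrt(2*q) = 126 + sqrt(2)*sqrt(q))
164208 - Q(368) = 164208 - (126 + sqrt(2)*sqrt(368)) = 164208 - (126 + sqrt(2)*(4*sqrt(23))) = 164208 - (126 + 4*sqrt(46)) = 164208 + (-126 - 4*sqrt(46)) = 164082 - 4*sqrt(46)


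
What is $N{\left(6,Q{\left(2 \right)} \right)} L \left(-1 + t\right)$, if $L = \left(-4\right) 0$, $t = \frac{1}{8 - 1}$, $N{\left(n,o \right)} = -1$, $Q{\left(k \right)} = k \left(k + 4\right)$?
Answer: $0$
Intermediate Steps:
$Q{\left(k \right)} = k \left(4 + k\right)$
$t = \frac{1}{7} \approx 0.14286$
$L = 0$
$N{\left(6,Q{\left(2 \right)} \right)} L \left(-1 + t\right) = \left(-1\right) 0 \left(-1 + \frac{1}{7}\right) = 0 \left(- \frac{6}{7}\right) = 0$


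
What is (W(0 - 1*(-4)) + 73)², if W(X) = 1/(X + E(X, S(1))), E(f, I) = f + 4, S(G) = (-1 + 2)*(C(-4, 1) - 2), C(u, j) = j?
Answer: 769129/144 ≈ 5341.2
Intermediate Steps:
S(G) = -1 (S(G) = (-1 + 2)*(1 - 2) = 1*(-1) = -1)
E(f, I) = 4 + f
W(X) = 1/(4 + 2*X) (W(X) = 1/(X + (4 + X)) = 1/(4 + 2*X))
(W(0 - 1*(-4)) + 73)² = (1/(2*(2 + (0 - 1*(-4)))) + 73)² = (1/(2*(2 + (0 + 4))) + 73)² = (1/(2*(2 + 4)) + 73)² = ((½)/6 + 73)² = ((½)*(⅙) + 73)² = (1/12 + 73)² = (877/12)² = 769129/144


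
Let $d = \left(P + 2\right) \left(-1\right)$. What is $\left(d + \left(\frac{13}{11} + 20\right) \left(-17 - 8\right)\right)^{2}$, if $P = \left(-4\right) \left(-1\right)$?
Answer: $\frac{34703881}{121} \approx 2.8681 \cdot 10^{5}$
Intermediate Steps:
$P = 4$
$d = -6$ ($d = \left(4 + 2\right) \left(-1\right) = 6 \left(-1\right) = -6$)
$\left(d + \left(\frac{13}{11} + 20\right) \left(-17 - 8\right)\right)^{2} = \left(-6 + \left(\frac{13}{11} + 20\right) \left(-17 - 8\right)\right)^{2} = \left(-6 + \left(13 \cdot \frac{1}{11} + 20\right) \left(-25\right)\right)^{2} = \left(-6 + \left(\frac{13}{11} + 20\right) \left(-25\right)\right)^{2} = \left(-6 + \frac{233}{11} \left(-25\right)\right)^{2} = \left(-6 - \frac{5825}{11}\right)^{2} = \left(- \frac{5891}{11}\right)^{2} = \frac{34703881}{121}$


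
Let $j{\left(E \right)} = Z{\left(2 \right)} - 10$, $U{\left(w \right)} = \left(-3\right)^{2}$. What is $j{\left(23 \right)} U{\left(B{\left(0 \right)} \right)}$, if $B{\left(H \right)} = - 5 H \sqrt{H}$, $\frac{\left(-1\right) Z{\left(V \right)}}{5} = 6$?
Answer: $-360$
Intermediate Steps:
$Z{\left(V \right)} = -30$ ($Z{\left(V \right)} = \left(-5\right) 6 = -30$)
$B{\left(H \right)} = - 5 H^{\frac{3}{2}}$
$U{\left(w \right)} = 9$
$j{\left(E \right)} = -40$ ($j{\left(E \right)} = -30 - 10 = -40$)
$j{\left(23 \right)} U{\left(B{\left(0 \right)} \right)} = \left(-40\right) 9 = -360$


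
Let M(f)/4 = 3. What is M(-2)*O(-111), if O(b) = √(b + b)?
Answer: 12*I*√222 ≈ 178.8*I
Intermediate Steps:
O(b) = √2*√b (O(b) = √(2*b) = √2*√b)
M(f) = 12 (M(f) = 4*3 = 12)
M(-2)*O(-111) = 12*(√2*√(-111)) = 12*(√2*(I*√111)) = 12*(I*√222) = 12*I*√222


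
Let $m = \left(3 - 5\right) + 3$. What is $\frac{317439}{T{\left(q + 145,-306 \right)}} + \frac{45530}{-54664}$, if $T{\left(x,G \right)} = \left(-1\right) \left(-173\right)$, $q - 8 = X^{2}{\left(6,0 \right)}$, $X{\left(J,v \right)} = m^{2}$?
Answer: $\frac{8672304403}{4728436} \approx 1834.1$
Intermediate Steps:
$m = 1$ ($m = -2 + 3 = 1$)
$X{\left(J,v \right)} = 1$ ($X{\left(J,v \right)} = 1^{2} = 1$)
$q = 9$ ($q = 8 + 1^{2} = 8 + 1 = 9$)
$T{\left(x,G \right)} = 173$
$\frac{317439}{T{\left(q + 145,-306 \right)}} + \frac{45530}{-54664} = \frac{317439}{173} + \frac{45530}{-54664} = 317439 \cdot \frac{1}{173} + 45530 \left(- \frac{1}{54664}\right) = \frac{317439}{173} - \frac{22765}{27332} = \frac{8672304403}{4728436}$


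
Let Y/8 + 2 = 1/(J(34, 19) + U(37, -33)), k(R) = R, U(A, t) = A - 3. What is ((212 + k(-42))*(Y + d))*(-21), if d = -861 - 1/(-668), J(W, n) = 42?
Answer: 19866209265/6346 ≈ 3.1305e+6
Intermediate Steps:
U(A, t) = -3 + A
d = -575147/668 (d = -861 - 1*(-1/668) = -861 + 1/668 = -575147/668 ≈ -861.00)
Y = -302/19 (Y = -16 + 8/(42 + (-3 + 37)) = -16 + 8/(42 + 34) = -16 + 8/76 = -16 + 8*(1/76) = -16 + 2/19 = -302/19 ≈ -15.895)
((212 + k(-42))*(Y + d))*(-21) = ((212 - 42)*(-302/19 - 575147/668))*(-21) = (170*(-11129529/12692))*(-21) = -946009965/6346*(-21) = 19866209265/6346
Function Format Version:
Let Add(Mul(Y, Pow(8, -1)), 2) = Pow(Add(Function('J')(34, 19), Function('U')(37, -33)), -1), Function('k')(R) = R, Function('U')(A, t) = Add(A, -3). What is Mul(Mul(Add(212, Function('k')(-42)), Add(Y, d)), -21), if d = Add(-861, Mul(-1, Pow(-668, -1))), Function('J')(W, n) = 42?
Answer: Rational(19866209265, 6346) ≈ 3.1305e+6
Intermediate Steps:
Function('U')(A, t) = Add(-3, A)
d = Rational(-575147, 668) (d = Add(-861, Mul(-1, Rational(-1, 668))) = Add(-861, Rational(1, 668)) = Rational(-575147, 668) ≈ -861.00)
Y = Rational(-302, 19) (Y = Add(-16, Mul(8, Pow(Add(42, Add(-3, 37)), -1))) = Add(-16, Mul(8, Pow(Add(42, 34), -1))) = Add(-16, Mul(8, Pow(76, -1))) = Add(-16, Mul(8, Rational(1, 76))) = Add(-16, Rational(2, 19)) = Rational(-302, 19) ≈ -15.895)
Mul(Mul(Add(212, Function('k')(-42)), Add(Y, d)), -21) = Mul(Mul(Add(212, -42), Add(Rational(-302, 19), Rational(-575147, 668))), -21) = Mul(Mul(170, Rational(-11129529, 12692)), -21) = Mul(Rational(-946009965, 6346), -21) = Rational(19866209265, 6346)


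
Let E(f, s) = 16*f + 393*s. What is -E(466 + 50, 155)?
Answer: -69171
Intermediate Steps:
-E(466 + 50, 155) = -(16*(466 + 50) + 393*155) = -(16*516 + 60915) = -(8256 + 60915) = -1*69171 = -69171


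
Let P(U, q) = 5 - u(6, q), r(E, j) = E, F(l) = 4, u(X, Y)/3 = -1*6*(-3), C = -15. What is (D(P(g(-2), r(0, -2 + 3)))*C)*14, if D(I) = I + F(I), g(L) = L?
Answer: 9450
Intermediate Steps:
u(X, Y) = 54 (u(X, Y) = 3*(-1*6*(-3)) = 3*(-6*(-3)) = 3*18 = 54)
P(U, q) = -49 (P(U, q) = 5 - 1*54 = 5 - 54 = -49)
D(I) = 4 + I (D(I) = I + 4 = 4 + I)
(D(P(g(-2), r(0, -2 + 3)))*C)*14 = ((4 - 49)*(-15))*14 = -45*(-15)*14 = 675*14 = 9450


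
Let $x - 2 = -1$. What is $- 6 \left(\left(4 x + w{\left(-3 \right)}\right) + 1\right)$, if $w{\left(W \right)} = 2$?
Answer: $-42$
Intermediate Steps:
$x = 1$ ($x = 2 - 1 = 1$)
$- 6 \left(\left(4 x + w{\left(-3 \right)}\right) + 1\right) = - 6 \left(\left(4 \cdot 1 + 2\right) + 1\right) = - 6 \left(\left(4 + 2\right) + 1\right) = - 6 \left(6 + 1\right) = \left(-6\right) 7 = -42$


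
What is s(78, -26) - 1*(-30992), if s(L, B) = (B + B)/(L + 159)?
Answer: 7345052/237 ≈ 30992.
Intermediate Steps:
s(L, B) = 2*B/(159 + L) (s(L, B) = (2*B)/(159 + L) = 2*B/(159 + L))
s(78, -26) - 1*(-30992) = 2*(-26)/(159 + 78) - 1*(-30992) = 2*(-26)/237 + 30992 = 2*(-26)*(1/237) + 30992 = -52/237 + 30992 = 7345052/237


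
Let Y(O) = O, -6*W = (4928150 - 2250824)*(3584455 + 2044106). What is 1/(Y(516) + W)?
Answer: -1/2511582117465 ≈ -3.9816e-13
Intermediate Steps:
W = -2511582117981 (W = -(4928150 - 2250824)*(3584455 + 2044106)/6 = -446221*5628561 = -1/6*15069492707886 = -2511582117981)
1/(Y(516) + W) = 1/(516 - 2511582117981) = 1/(-2511582117465) = -1/2511582117465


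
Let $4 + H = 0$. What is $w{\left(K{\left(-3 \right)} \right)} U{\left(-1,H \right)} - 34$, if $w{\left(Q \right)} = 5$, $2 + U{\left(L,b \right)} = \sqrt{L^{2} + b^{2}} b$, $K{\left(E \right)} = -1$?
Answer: $-44 - 20 \sqrt{17} \approx -126.46$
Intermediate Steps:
$H = -4$ ($H = -4 + 0 = -4$)
$U{\left(L,b \right)} = -2 + b \sqrt{L^{2} + b^{2}}$ ($U{\left(L,b \right)} = -2 + \sqrt{L^{2} + b^{2}} b = -2 + b \sqrt{L^{2} + b^{2}}$)
$w{\left(K{\left(-3 \right)} \right)} U{\left(-1,H \right)} - 34 = 5 \left(-2 - 4 \sqrt{\left(-1\right)^{2} + \left(-4\right)^{2}}\right) - 34 = 5 \left(-2 - 4 \sqrt{1 + 16}\right) - 34 = 5 \left(-2 - 4 \sqrt{17}\right) - 34 = \left(-10 - 20 \sqrt{17}\right) - 34 = -44 - 20 \sqrt{17}$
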